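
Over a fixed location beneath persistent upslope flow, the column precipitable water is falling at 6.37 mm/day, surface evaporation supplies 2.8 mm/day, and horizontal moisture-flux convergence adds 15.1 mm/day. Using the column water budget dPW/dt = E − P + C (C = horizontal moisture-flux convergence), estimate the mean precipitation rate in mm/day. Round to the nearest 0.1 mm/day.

dPW/dt = -6.37 mm/day.
P = E + C − dPW/dt = 2.8 + (15.1) − (-6.37) = 24.3 mm/day.

P ≈ 24.3 mm/day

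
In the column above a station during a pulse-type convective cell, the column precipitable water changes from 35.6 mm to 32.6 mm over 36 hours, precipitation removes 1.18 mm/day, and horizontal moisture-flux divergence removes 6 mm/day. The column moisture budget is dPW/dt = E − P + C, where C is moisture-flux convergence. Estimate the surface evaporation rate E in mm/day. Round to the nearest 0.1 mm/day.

dPW/dt = (32.6 − 35.6) mm / (36/24 day) = -2.000 mm/day.
E = dPW/dt + P − C = (-2.000) + 1.18 − (-6) = 5.2 mm/day.

E ≈ 5.2 mm/day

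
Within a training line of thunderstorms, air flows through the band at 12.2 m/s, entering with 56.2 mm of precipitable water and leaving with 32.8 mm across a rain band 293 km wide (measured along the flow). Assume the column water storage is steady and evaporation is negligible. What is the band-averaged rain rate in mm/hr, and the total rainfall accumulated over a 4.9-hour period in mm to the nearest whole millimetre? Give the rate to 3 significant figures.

Column moisture flux per unit crosswind length is F = V × PW.
Inflow: F_in = 12.2 × 56.2 = 685.64 mm·m/s
Outflow: F_out = 12.2 × 32.8 = 400.16 mm·m/s
Steady-state rate R = (F_in − F_out)/L = (685.64 − 400.16) / 293000 m = 9.743e-04 mm/s.
R = 9.743e-04 × 3600 = 3.51 mm/hr.
Over 4.9 h: total = 3.51 × 4.9 = 17.199 ≈ 17 mm.

R ≈ 3.51 mm/hr; total ≈ 17 mm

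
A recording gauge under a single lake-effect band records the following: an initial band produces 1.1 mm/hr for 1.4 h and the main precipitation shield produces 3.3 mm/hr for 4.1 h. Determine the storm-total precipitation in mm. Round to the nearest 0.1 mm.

Total = Σ Rᵢ Δtᵢ = 1.1 × 1.4 + 3.3 × 4.1
      = 1.54 + 13.53 = 15.1 mm.

total ≈ 15.1 mm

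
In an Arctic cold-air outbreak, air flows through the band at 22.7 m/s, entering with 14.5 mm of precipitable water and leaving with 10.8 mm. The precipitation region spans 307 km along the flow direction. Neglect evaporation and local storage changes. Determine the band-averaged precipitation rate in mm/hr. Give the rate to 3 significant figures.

R ≈ 0.985 mm/hr

Column moisture flux per unit crosswind length is F = V × PW.
Inflow: F_in = 22.7 × 14.5 = 329.15 mm·m/s
Outflow: F_out = 22.7 × 10.8 = 245.16 mm·m/s
Steady-state rate R = (F_in − F_out)/L = (329.15 − 245.16) / 307000 m = 2.736e-04 mm/s.
R = 2.736e-04 × 3600 = 0.985 mm/hr.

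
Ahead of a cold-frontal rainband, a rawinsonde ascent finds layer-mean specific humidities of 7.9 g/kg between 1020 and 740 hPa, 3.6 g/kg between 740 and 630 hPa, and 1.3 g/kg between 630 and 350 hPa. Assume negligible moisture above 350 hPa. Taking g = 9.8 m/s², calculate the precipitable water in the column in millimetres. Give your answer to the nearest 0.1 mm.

PW ≈ 30.3 mm

Precipitable water is the column-integrated vapour mass per unit area: PW = (1/g) Σ q̄ Δp, with q in kg/kg and Δp in Pa (1 kg/m² of water = 1 mm).
Layer 1020–740 hPa: Δp = 280 hPa = 28000 Pa, q̄ = 0.0079 kg/kg → 0.0079 × 28000 / 9.8 = 22.57 mm
Layer 740–630 hPa: Δp = 110 hPa = 11000 Pa, q̄ = 0.0036 kg/kg → 0.0036 × 11000 / 9.8 = 4.04 mm
Layer 630–350 hPa: Δp = 280 hPa = 28000 Pa, q̄ = 0.0013 kg/kg → 0.0013 × 28000 / 9.8 = 3.71 mm
PW = 22.57 + 4.04 + 3.71 = 30.32 ≈ 30.3 mm.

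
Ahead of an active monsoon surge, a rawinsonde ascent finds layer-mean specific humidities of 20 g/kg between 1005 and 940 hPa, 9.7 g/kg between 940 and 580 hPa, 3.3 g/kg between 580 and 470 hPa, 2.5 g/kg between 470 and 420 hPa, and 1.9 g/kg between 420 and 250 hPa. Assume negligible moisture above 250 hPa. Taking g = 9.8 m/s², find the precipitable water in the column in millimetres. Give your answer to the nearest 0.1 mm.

Precipitable water is the column-integrated vapour mass per unit area: PW = (1/g) Σ q̄ Δp, with q in kg/kg and Δp in Pa (1 kg/m² of water = 1 mm).
Layer 1005–940 hPa: Δp = 65 hPa = 6500 Pa, q̄ = 0.02 kg/kg → 0.02 × 6500 / 9.8 = 13.27 mm
Layer 940–580 hPa: Δp = 360 hPa = 36000 Pa, q̄ = 0.0097 kg/kg → 0.0097 × 36000 / 9.8 = 35.63 mm
Layer 580–470 hPa: Δp = 110 hPa = 11000 Pa, q̄ = 0.0033 kg/kg → 0.0033 × 11000 / 9.8 = 3.70 mm
Layer 470–420 hPa: Δp = 50 hPa = 5000 Pa, q̄ = 0.0025 kg/kg → 0.0025 × 5000 / 9.8 = 1.28 mm
Layer 420–250 hPa: Δp = 170 hPa = 17000 Pa, q̄ = 0.0019 kg/kg → 0.0019 × 17000 / 9.8 = 3.30 mm
PW = 13.27 + 35.63 + 3.70 + 1.28 + 3.30 = 57.18 ≈ 57.2 mm.

PW ≈ 57.2 mm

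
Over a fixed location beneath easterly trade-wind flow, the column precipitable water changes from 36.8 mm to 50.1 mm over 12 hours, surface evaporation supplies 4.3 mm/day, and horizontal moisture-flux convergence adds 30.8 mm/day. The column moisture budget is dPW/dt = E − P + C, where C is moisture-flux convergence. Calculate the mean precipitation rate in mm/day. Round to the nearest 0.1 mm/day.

P ≈ 8.5 mm/day

dPW/dt = (50.1 − 36.8) mm / (12/24 day) = +26.600 mm/day.
P = E + C − dPW/dt = 4.3 + (30.8) − (+26.600) = 8.5 mm/day.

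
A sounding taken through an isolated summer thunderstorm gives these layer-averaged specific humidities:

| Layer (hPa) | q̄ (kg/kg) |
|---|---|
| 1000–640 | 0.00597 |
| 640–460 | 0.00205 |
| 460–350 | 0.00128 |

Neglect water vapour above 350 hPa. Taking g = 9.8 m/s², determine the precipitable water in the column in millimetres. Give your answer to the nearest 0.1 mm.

Precipitable water is the column-integrated vapour mass per unit area: PW = (1/g) Σ q̄ Δp, with q in kg/kg and Δp in Pa (1 kg/m² of water = 1 mm).
Layer 1000–640 hPa: Δp = 360 hPa = 36000 Pa, q̄ = 0.00597 kg/kg → 0.00597 × 36000 / 9.8 = 21.93 mm
Layer 640–460 hPa: Δp = 180 hPa = 18000 Pa, q̄ = 0.00205 kg/kg → 0.00205 × 18000 / 9.8 = 3.77 mm
Layer 460–350 hPa: Δp = 110 hPa = 11000 Pa, q̄ = 0.00128 kg/kg → 0.00128 × 11000 / 9.8 = 1.44 mm
PW = 21.93 + 3.77 + 1.44 = 27.14 ≈ 27.1 mm.

PW ≈ 27.1 mm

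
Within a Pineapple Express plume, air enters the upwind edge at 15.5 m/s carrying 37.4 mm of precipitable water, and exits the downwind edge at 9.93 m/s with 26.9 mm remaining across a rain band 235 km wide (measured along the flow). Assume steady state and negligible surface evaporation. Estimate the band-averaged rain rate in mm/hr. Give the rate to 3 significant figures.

R ≈ 4.79 mm/hr

Column moisture flux per unit crosswind length is F = V × PW.
Inflow: F_in = 15.5 × 37.4 = 579.7 mm·m/s
Outflow: F_out = 9.93 × 26.9 = 267.117 mm·m/s
Steady-state rate R = (F_in − F_out)/L = (579.7 − 267.117) / 235000 m = 1.330e-03 mm/s.
R = 1.330e-03 × 3600 = 4.79 mm/hr.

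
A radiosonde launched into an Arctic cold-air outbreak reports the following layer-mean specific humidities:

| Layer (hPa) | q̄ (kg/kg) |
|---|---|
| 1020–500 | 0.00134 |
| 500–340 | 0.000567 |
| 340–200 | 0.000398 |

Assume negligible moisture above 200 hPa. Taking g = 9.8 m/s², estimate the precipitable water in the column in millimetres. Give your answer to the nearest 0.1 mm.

Precipitable water is the column-integrated vapour mass per unit area: PW = (1/g) Σ q̄ Δp, with q in kg/kg and Δp in Pa (1 kg/m² of water = 1 mm).
Layer 1020–500 hPa: Δp = 520 hPa = 52000 Pa, q̄ = 0.00134 kg/kg → 0.00134 × 52000 / 9.8 = 7.11 mm
Layer 500–340 hPa: Δp = 160 hPa = 16000 Pa, q̄ = 0.000567 kg/kg → 0.000567 × 16000 / 9.8 = 0.93 mm
Layer 340–200 hPa: Δp = 140 hPa = 14000 Pa, q̄ = 0.000398 kg/kg → 0.000398 × 14000 / 9.8 = 0.57 mm
PW = 7.11 + 0.93 + 0.57 = 8.61 ≈ 8.6 mm.

PW ≈ 8.6 mm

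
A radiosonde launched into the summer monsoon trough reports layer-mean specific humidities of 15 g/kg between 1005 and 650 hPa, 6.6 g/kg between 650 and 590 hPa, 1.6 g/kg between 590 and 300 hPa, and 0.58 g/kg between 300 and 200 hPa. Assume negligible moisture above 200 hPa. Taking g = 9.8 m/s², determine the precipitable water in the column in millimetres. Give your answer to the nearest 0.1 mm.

PW ≈ 63.7 mm

Precipitable water is the column-integrated vapour mass per unit area: PW = (1/g) Σ q̄ Δp, with q in kg/kg and Δp in Pa (1 kg/m² of water = 1 mm).
Layer 1005–650 hPa: Δp = 355 hPa = 35500 Pa, q̄ = 0.015 kg/kg → 0.015 × 35500 / 9.8 = 54.34 mm
Layer 650–590 hPa: Δp = 60 hPa = 6000 Pa, q̄ = 0.0066 kg/kg → 0.0066 × 6000 / 9.8 = 4.04 mm
Layer 590–300 hPa: Δp = 290 hPa = 29000 Pa, q̄ = 0.0016 kg/kg → 0.0016 × 29000 / 9.8 = 4.73 mm
Layer 300–200 hPa: Δp = 100 hPa = 10000 Pa, q̄ = 0.00058 kg/kg → 0.00058 × 10000 / 9.8 = 0.59 mm
PW = 54.34 + 4.04 + 4.73 + 0.59 = 63.70 ≈ 63.7 mm.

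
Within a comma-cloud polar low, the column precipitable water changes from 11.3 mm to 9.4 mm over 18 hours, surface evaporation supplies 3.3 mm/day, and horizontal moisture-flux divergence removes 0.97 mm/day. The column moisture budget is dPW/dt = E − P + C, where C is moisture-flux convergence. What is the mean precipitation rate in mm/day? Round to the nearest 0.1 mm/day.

P ≈ 4.9 mm/day

dPW/dt = (9.4 − 11.3) mm / (18/24 day) = -2.533 mm/day.
P = E + C − dPW/dt = 3.3 + (-0.97) − (-2.533) = 4.9 mm/day.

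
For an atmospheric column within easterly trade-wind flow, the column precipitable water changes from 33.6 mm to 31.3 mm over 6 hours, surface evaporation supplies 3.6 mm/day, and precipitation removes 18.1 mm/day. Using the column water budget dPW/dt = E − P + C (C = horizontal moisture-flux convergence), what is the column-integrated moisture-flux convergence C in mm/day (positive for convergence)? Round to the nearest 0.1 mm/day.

C ≈ 5.3 mm/day

dPW/dt = (31.3 − 33.6) mm / (6/24 day) = -9.200 mm/day.
C = dPW/dt − E + P = (-9.200) − 3.6 + 18.1 = 5.3 mm/day.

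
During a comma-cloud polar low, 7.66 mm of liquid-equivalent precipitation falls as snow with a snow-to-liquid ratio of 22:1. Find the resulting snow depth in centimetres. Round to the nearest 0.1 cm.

Snow depth = liquid × ratio = 7.66 mm × 22 = 168.52 mm = 16.9 cm.

snow depth ≈ 16.9 cm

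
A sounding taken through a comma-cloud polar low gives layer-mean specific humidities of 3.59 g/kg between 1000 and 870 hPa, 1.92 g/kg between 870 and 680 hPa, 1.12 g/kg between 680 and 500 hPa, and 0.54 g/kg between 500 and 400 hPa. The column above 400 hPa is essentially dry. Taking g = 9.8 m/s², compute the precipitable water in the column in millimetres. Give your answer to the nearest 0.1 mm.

PW ≈ 11.1 mm

Precipitable water is the column-integrated vapour mass per unit area: PW = (1/g) Σ q̄ Δp, with q in kg/kg and Δp in Pa (1 kg/m² of water = 1 mm).
Layer 1000–870 hPa: Δp = 130 hPa = 13000 Pa, q̄ = 0.00359 kg/kg → 0.00359 × 13000 / 9.8 = 4.76 mm
Layer 870–680 hPa: Δp = 190 hPa = 19000 Pa, q̄ = 0.00192 kg/kg → 0.00192 × 19000 / 9.8 = 3.72 mm
Layer 680–500 hPa: Δp = 180 hPa = 18000 Pa, q̄ = 0.00112 kg/kg → 0.00112 × 18000 / 9.8 = 2.06 mm
Layer 500–400 hPa: Δp = 100 hPa = 10000 Pa, q̄ = 0.00054 kg/kg → 0.00054 × 10000 / 9.8 = 0.55 mm
PW = 4.76 + 3.72 + 2.06 + 0.55 = 11.09 ≈ 11.1 mm.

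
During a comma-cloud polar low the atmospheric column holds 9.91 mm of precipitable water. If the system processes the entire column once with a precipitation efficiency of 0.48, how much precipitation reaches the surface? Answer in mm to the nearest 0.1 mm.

Precipitation = ε × PW = 0.48 × 9.91 = 4.8 mm.

precipitation ≈ 4.8 mm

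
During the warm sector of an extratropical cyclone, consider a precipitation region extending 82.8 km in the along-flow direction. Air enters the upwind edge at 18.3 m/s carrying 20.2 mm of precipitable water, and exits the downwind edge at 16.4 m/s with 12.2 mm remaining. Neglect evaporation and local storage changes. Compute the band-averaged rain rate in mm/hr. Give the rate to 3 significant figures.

Column moisture flux per unit crosswind length is F = V × PW.
Inflow: F_in = 18.3 × 20.2 = 369.66 mm·m/s
Outflow: F_out = 16.4 × 12.2 = 200.08 mm·m/s
Steady-state rate R = (F_in − F_out)/L = (369.66 − 200.08) / 82800 m = 2.048e-03 mm/s.
R = 2.048e-03 × 3600 = 7.37 mm/hr.

R ≈ 7.37 mm/hr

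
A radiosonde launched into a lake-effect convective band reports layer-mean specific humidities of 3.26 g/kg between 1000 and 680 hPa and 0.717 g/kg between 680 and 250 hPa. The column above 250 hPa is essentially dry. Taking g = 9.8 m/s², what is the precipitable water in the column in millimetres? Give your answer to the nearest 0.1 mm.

Precipitable water is the column-integrated vapour mass per unit area: PW = (1/g) Σ q̄ Δp, with q in kg/kg and Δp in Pa (1 kg/m² of water = 1 mm).
Layer 1000–680 hPa: Δp = 320 hPa = 32000 Pa, q̄ = 0.00326 kg/kg → 0.00326 × 32000 / 9.8 = 10.64 mm
Layer 680–250 hPa: Δp = 430 hPa = 43000 Pa, q̄ = 0.000717 kg/kg → 0.000717 × 43000 / 9.8 = 3.15 mm
PW = 10.64 + 3.15 = 13.79 ≈ 13.8 mm.

PW ≈ 13.8 mm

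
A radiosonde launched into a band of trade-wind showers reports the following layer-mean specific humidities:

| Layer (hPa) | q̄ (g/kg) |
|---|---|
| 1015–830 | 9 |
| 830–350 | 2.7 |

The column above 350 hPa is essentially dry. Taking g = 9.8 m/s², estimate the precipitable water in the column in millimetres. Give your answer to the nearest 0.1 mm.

Precipitable water is the column-integrated vapour mass per unit area: PW = (1/g) Σ q̄ Δp, with q in kg/kg and Δp in Pa (1 kg/m² of water = 1 mm).
Layer 1015–830 hPa: Δp = 185 hPa = 18500 Pa, q̄ = 0.009 kg/kg → 0.009 × 18500 / 9.8 = 16.99 mm
Layer 830–350 hPa: Δp = 480 hPa = 48000 Pa, q̄ = 0.0027 kg/kg → 0.0027 × 48000 / 9.8 = 13.22 mm
PW = 16.99 + 13.22 = 30.21 ≈ 30.2 mm.

PW ≈ 30.2 mm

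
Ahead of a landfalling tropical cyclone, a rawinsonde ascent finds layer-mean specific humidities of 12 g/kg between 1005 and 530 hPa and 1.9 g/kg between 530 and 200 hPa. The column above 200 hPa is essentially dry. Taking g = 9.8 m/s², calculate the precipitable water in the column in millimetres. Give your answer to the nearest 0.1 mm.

Precipitable water is the column-integrated vapour mass per unit area: PW = (1/g) Σ q̄ Δp, with q in kg/kg and Δp in Pa (1 kg/m² of water = 1 mm).
Layer 1005–530 hPa: Δp = 475 hPa = 47500 Pa, q̄ = 0.012 kg/kg → 0.012 × 47500 / 9.8 = 58.16 mm
Layer 530–200 hPa: Δp = 330 hPa = 33000 Pa, q̄ = 0.0019 kg/kg → 0.0019 × 33000 / 9.8 = 6.40 mm
PW = 58.16 + 6.40 = 64.56 ≈ 64.6 mm.

PW ≈ 64.6 mm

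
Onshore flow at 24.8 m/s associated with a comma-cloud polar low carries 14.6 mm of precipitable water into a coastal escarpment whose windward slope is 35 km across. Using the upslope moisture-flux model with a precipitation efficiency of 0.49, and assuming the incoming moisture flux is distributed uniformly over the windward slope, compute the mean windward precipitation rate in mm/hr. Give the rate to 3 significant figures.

R ≈ 18.2 mm/hr

Incoming column moisture flux per unit ridge length: F = V × PW = 24.8 × 14.6 = 362.08 mm·m/s.
Spread over the 35 km slope with efficiency ε = 0.49: R = ε·F/W = 0.49 × 362.08 / 35000 m = 5.069e-03 mm/s.
R = 5.069e-03 × 3600 = 18.2 mm/hr.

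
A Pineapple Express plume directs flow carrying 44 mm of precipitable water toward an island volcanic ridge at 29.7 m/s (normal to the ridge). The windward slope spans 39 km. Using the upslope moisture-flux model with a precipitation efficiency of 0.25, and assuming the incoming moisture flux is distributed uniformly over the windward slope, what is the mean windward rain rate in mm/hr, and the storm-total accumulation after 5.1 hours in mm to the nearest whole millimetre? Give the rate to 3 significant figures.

R ≈ 30.2 mm/hr; total ≈ 154 mm

Incoming column moisture flux per unit ridge length: F = V × PW = 29.7 × 44 = 1306.8 mm·m/s.
Spread over the 39 km slope with efficiency ε = 0.25: R = ε·F/W = 0.25 × 1306.8 / 39000 m = 8.377e-03 mm/s.
R = 8.377e-03 × 3600 = 30.2 mm/hr.
Over 5.1 h: total = 30.2 × 5.1 = 154.02 ≈ 154 mm.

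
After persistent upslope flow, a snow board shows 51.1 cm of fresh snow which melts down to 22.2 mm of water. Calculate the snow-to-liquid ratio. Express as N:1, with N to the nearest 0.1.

Ratio = snow depth / SWE = 511 mm / 22.2 mm = 23.0, i.e. 23.0:1.

ratio ≈ 23.0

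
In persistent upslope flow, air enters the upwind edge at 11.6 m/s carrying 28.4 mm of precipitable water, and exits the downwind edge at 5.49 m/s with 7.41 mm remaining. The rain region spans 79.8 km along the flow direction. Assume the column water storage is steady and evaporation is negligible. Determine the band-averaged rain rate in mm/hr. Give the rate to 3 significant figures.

R ≈ 13.0 mm/hr

Column moisture flux per unit crosswind length is F = V × PW.
Inflow: F_in = 11.6 × 28.4 = 329.44 mm·m/s
Outflow: F_out = 5.49 × 7.41 = 40.6809 mm·m/s
Steady-state rate R = (F_in − F_out)/L = (329.44 − 40.6809) / 79800 m = 3.619e-03 mm/s.
R = 3.619e-03 × 3600 = 13.0 mm/hr.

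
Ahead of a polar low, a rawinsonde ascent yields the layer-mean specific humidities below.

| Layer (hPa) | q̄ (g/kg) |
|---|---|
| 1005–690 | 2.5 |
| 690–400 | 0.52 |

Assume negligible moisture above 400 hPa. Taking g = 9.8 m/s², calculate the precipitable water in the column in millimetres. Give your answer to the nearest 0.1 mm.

PW ≈ 9.6 mm

Precipitable water is the column-integrated vapour mass per unit area: PW = (1/g) Σ q̄ Δp, with q in kg/kg and Δp in Pa (1 kg/m² of water = 1 mm).
Layer 1005–690 hPa: Δp = 315 hPa = 31500 Pa, q̄ = 0.0025 kg/kg → 0.0025 × 31500 / 9.8 = 8.04 mm
Layer 690–400 hPa: Δp = 290 hPa = 29000 Pa, q̄ = 0.00052 kg/kg → 0.00052 × 29000 / 9.8 = 1.54 mm
PW = 8.04 + 1.54 = 9.58 ≈ 9.6 mm.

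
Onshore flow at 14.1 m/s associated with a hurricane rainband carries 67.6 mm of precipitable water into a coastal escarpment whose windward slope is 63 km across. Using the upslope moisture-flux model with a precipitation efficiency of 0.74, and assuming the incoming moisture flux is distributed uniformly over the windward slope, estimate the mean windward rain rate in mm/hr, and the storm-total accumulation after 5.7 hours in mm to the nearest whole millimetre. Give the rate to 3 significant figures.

R ≈ 40.3 mm/hr; total ≈ 230 mm

Incoming column moisture flux per unit ridge length: F = V × PW = 14.1 × 67.6 = 953.16 mm·m/s.
Spread over the 63 km slope with efficiency ε = 0.74: R = ε·F/W = 0.74 × 953.16 / 63000 m = 1.120e-02 mm/s.
R = 1.120e-02 × 3600 = 40.3 mm/hr.
Over 5.7 h: total = 40.3 × 5.7 = 229.71 ≈ 230 mm.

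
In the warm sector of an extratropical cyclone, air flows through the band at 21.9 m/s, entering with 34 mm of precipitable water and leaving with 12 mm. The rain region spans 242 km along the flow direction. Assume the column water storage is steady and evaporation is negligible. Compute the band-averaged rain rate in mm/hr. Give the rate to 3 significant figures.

Column moisture flux per unit crosswind length is F = V × PW.
Inflow: F_in = 21.9 × 34 = 744.6 mm·m/s
Outflow: F_out = 21.9 × 12 = 262.8 mm·m/s
Steady-state rate R = (F_in − F_out)/L = (744.6 − 262.8) / 242000 m = 1.991e-03 mm/s.
R = 1.991e-03 × 3600 = 7.17 mm/hr.

R ≈ 7.17 mm/hr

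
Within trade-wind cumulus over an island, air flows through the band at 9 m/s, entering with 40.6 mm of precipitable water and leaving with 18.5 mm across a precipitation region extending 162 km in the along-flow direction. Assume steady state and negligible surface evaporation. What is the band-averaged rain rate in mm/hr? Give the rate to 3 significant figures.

Column moisture flux per unit crosswind length is F = V × PW.
Inflow: F_in = 9 × 40.6 = 365.4 mm·m/s
Outflow: F_out = 9 × 18.5 = 166.5 mm·m/s
Steady-state rate R = (F_in − F_out)/L = (365.4 − 166.5) / 162000 m = 1.228e-03 mm/s.
R = 1.228e-03 × 3600 = 4.42 mm/hr.

R ≈ 4.42 mm/hr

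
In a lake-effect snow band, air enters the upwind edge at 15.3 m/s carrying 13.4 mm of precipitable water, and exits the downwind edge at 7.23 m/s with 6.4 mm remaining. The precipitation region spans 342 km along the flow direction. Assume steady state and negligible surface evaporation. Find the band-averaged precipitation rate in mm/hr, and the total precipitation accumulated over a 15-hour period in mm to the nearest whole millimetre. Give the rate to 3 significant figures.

R ≈ 1.67 mm/hr; total ≈ 25 mm

Column moisture flux per unit crosswind length is F = V × PW.
Inflow: F_in = 15.3 × 13.4 = 205.02 mm·m/s
Outflow: F_out = 7.23 × 6.4 = 46.272 mm·m/s
Steady-state rate R = (F_in − F_out)/L = (205.02 − 46.272) / 342000 m = 4.642e-04 mm/s.
R = 4.642e-04 × 3600 = 1.67 mm/hr.
Over 15 h: total = 1.67 × 15 = 25.05 ≈ 25 mm.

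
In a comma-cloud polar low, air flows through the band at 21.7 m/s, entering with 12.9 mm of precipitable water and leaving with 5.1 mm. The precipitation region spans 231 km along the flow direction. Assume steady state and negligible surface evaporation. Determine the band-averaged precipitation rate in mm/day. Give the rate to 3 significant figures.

R ≈ 63.3 mm/day

Column moisture flux per unit crosswind length is F = V × PW.
Inflow: F_in = 21.7 × 12.9 = 279.93 mm·m/s
Outflow: F_out = 21.7 × 5.1 = 110.67 mm·m/s
Steady-state rate R = (F_in − F_out)/L = (279.93 − 110.67) / 231000 m = 7.327e-04 mm/s.
R = 7.327e-04 × 3600 × 24 = 63.3 mm/day.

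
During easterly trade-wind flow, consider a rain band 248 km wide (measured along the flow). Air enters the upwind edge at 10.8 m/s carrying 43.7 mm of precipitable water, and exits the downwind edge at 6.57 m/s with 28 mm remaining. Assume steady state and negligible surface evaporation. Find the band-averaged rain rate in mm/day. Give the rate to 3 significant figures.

Column moisture flux per unit crosswind length is F = V × PW.
Inflow: F_in = 10.8 × 43.7 = 471.96 mm·m/s
Outflow: F_out = 6.57 × 28 = 183.96 mm·m/s
Steady-state rate R = (F_in − F_out)/L = (471.96 − 183.96) / 248000 m = 1.161e-03 mm/s.
R = 1.161e-03 × 3600 × 24 = 100 mm/day.

R ≈ 100 mm/day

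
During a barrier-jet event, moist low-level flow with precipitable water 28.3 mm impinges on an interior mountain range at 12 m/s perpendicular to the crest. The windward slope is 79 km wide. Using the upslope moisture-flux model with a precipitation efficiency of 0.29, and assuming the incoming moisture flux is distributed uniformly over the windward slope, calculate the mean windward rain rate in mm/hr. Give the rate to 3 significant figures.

Incoming column moisture flux per unit ridge length: F = V × PW = 12 × 28.3 = 339.6 mm·m/s.
Spread over the 79 km slope with efficiency ε = 0.29: R = ε·F/W = 0.29 × 339.6 / 79000 m = 1.247e-03 mm/s.
R = 1.247e-03 × 3600 = 4.49 mm/hr.

R ≈ 4.49 mm/hr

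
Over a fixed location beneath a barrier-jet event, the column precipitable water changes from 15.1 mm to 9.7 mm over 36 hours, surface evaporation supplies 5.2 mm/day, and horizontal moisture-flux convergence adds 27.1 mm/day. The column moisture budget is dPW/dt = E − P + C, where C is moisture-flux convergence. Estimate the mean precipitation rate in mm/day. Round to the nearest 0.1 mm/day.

dPW/dt = (9.7 − 15.1) mm / (36/24 day) = -3.600 mm/day.
P = E + C − dPW/dt = 5.2 + (27.1) − (-3.600) = 35.9 mm/day.

P ≈ 35.9 mm/day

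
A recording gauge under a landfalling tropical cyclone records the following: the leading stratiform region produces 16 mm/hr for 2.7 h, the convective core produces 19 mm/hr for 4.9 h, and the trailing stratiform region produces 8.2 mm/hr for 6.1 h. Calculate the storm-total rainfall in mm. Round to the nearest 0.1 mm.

total ≈ 186.3 mm

Total = Σ Rᵢ Δtᵢ = 16 × 2.7 + 19 × 4.9 + 8.2 × 6.1
      = 43.2 + 93.1 + 50.02 = 186.3 mm.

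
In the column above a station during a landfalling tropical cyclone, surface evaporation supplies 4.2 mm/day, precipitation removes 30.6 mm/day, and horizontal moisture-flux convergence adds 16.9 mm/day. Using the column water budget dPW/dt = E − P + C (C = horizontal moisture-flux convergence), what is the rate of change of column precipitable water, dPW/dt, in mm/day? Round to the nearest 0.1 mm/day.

dPW/dt ≈ -9.5 mm/day

dPW/dt = E − P + C = 4.2 − 30.6 + (16.9) = -9.5 mm/day.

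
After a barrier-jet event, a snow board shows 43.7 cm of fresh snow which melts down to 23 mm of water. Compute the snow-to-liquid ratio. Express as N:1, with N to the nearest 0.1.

Ratio = snow depth / SWE = 437 mm / 23 mm = 19.0, i.e. 19.0:1.

ratio ≈ 19.0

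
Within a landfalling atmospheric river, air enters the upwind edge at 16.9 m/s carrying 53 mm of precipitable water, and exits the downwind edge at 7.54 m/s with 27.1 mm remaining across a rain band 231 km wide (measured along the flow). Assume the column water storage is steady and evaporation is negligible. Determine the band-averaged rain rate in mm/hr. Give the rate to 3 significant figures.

Column moisture flux per unit crosswind length is F = V × PW.
Inflow: F_in = 16.9 × 53 = 895.7 mm·m/s
Outflow: F_out = 7.54 × 27.1 = 204.334 mm·m/s
Steady-state rate R = (F_in − F_out)/L = (895.7 − 204.334) / 231000 m = 2.993e-03 mm/s.
R = 2.993e-03 × 3600 = 10.8 mm/hr.

R ≈ 10.8 mm/hr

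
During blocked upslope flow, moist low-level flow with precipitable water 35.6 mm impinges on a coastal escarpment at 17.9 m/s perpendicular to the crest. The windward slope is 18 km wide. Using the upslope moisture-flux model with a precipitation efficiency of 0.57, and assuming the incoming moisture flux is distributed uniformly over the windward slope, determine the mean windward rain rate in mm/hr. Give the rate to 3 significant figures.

R ≈ 72.6 mm/hr

Incoming column moisture flux per unit ridge length: F = V × PW = 17.9 × 35.6 = 637.24 mm·m/s.
Spread over the 18 km slope with efficiency ε = 0.57: R = ε·F/W = 0.57 × 637.24 / 18000 m = 2.018e-02 mm/s.
R = 2.018e-02 × 3600 = 72.6 mm/hr.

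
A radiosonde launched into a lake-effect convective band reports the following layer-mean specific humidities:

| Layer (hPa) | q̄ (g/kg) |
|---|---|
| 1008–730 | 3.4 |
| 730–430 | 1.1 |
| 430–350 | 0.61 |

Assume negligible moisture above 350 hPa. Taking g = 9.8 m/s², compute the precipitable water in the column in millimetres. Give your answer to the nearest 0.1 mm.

PW ≈ 13.5 mm

Precipitable water is the column-integrated vapour mass per unit area: PW = (1/g) Σ q̄ Δp, with q in kg/kg and Δp in Pa (1 kg/m² of water = 1 mm).
Layer 1008–730 hPa: Δp = 278 hPa = 27800 Pa, q̄ = 0.0034 kg/kg → 0.0034 × 27800 / 9.8 = 9.64 mm
Layer 730–430 hPa: Δp = 300 hPa = 30000 Pa, q̄ = 0.0011 kg/kg → 0.0011 × 30000 / 9.8 = 3.37 mm
Layer 430–350 hPa: Δp = 80 hPa = 8000 Pa, q̄ = 0.00061 kg/kg → 0.00061 × 8000 / 9.8 = 0.50 mm
PW = 9.64 + 3.37 + 0.50 = 13.51 ≈ 13.5 mm.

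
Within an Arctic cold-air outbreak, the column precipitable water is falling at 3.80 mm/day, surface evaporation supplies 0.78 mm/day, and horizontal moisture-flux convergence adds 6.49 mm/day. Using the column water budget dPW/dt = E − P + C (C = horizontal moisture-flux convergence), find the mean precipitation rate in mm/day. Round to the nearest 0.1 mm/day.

dPW/dt = -3.80 mm/day.
P = E + C − dPW/dt = 0.78 + (6.49) − (-3.80) = 11.1 mm/day.

P ≈ 11.1 mm/day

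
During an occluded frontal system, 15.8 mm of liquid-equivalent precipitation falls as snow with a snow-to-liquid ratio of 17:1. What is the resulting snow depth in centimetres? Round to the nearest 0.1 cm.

snow depth ≈ 26.9 cm

Snow depth = liquid × ratio = 15.8 mm × 17 = 268.6 mm = 26.9 cm.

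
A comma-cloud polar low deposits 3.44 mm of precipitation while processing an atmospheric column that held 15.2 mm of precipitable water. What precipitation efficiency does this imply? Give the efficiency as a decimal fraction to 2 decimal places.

ε = precipitation / PW = 3.44 / 15.2 = 0.23.

ε ≈ 0.23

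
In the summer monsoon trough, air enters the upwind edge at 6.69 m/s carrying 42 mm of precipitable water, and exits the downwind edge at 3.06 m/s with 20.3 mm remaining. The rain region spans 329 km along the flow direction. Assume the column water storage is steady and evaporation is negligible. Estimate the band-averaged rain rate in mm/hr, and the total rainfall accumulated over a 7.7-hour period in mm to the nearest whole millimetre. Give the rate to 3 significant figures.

R ≈ 2.39 mm/hr; total ≈ 18 mm

Column moisture flux per unit crosswind length is F = V × PW.
Inflow: F_in = 6.69 × 42 = 280.98 mm·m/s
Outflow: F_out = 3.06 × 20.3 = 62.118 mm·m/s
Steady-state rate R = (F_in − F_out)/L = (280.98 − 62.118) / 329000 m = 6.652e-04 mm/s.
R = 6.652e-04 × 3600 = 2.39 mm/hr.
Over 7.7 h: total = 2.39 × 7.7 = 18.403 ≈ 18 mm.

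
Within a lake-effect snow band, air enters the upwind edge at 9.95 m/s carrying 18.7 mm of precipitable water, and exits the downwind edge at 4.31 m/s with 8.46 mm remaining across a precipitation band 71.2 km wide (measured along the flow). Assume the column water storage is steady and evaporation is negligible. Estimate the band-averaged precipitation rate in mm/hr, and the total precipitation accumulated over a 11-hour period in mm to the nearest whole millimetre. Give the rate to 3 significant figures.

Column moisture flux per unit crosswind length is F = V × PW.
Inflow: F_in = 9.95 × 18.7 = 186.065 mm·m/s
Outflow: F_out = 4.31 × 8.46 = 36.4626 mm·m/s
Steady-state rate R = (F_in − F_out)/L = (186.065 − 36.4626) / 71200 m = 2.101e-03 mm/s.
R = 2.101e-03 × 3600 = 7.56 mm/hr.
Over 11 h: total = 7.56 × 11 = 83.16 ≈ 83 mm.

R ≈ 7.56 mm/hr; total ≈ 83 mm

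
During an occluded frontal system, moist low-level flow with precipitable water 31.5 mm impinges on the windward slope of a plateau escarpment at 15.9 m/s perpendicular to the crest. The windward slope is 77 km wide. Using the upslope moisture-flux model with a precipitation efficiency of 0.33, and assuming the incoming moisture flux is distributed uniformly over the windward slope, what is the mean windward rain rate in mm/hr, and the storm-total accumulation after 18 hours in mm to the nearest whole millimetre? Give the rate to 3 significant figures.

Incoming column moisture flux per unit ridge length: F = V × PW = 15.9 × 31.5 = 500.85 mm·m/s.
Spread over the 77 km slope with efficiency ε = 0.33: R = ε·F/W = 0.33 × 500.85 / 77000 m = 2.147e-03 mm/s.
R = 2.147e-03 × 3600 = 7.73 mm/hr.
Over 18 h: total = 7.73 × 18 = 139.14 ≈ 139 mm.

R ≈ 7.73 mm/hr; total ≈ 139 mm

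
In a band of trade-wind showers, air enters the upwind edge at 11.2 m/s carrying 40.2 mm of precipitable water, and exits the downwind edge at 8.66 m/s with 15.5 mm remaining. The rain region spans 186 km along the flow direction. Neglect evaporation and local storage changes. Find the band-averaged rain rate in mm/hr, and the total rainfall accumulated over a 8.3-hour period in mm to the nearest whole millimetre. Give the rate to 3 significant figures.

Column moisture flux per unit crosswind length is F = V × PW.
Inflow: F_in = 11.2 × 40.2 = 450.24 mm·m/s
Outflow: F_out = 8.66 × 15.5 = 134.23 mm·m/s
Steady-state rate R = (F_in − F_out)/L = (450.24 − 134.23) / 186000 m = 1.699e-03 mm/s.
R = 1.699e-03 × 3600 = 6.12 mm/hr.
Over 8.3 h: total = 6.12 × 8.3 = 50.796 ≈ 51 mm.

R ≈ 6.12 mm/hr; total ≈ 51 mm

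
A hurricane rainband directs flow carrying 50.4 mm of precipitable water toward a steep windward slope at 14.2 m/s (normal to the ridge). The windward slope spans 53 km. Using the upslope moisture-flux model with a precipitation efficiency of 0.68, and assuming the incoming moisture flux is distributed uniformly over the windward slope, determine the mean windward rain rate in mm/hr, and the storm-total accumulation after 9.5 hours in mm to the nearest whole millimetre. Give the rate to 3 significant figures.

R ≈ 33.1 mm/hr; total ≈ 314 mm

Incoming column moisture flux per unit ridge length: F = V × PW = 14.2 × 50.4 = 715.68 mm·m/s.
Spread over the 53 km slope with efficiency ε = 0.68: R = ε·F/W = 0.68 × 715.68 / 53000 m = 9.182e-03 mm/s.
R = 9.182e-03 × 3600 = 33.1 mm/hr.
Over 9.5 h: total = 33.1 × 9.5 = 314.45 ≈ 314 mm.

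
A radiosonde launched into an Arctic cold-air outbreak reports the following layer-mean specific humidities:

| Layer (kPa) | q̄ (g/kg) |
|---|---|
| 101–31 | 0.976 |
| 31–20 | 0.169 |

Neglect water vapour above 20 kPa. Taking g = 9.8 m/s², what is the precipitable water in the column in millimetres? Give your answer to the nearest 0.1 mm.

Precipitable water is the column-integrated vapour mass per unit area: PW = (1/g) Σ q̄ Δp, with q in kg/kg and Δp in Pa (1 kg/m² of water = 1 mm).
Layer 101–31 kPa: Δp = 700 hPa = 70000 Pa, q̄ = 0.000976 kg/kg → 0.000976 × 70000 / 9.8 = 6.97 mm
Layer 31–20 kPa: Δp = 110 hPa = 11000 Pa, q̄ = 0.000169 kg/kg → 0.000169 × 11000 / 9.8 = 0.19 mm
PW = 6.97 + 0.19 = 7.16 ≈ 7.2 mm.

PW ≈ 7.2 mm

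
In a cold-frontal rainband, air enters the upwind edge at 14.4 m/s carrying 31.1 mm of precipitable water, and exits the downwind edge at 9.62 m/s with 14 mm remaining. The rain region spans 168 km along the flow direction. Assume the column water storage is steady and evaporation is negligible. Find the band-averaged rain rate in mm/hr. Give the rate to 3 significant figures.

Column moisture flux per unit crosswind length is F = V × PW.
Inflow: F_in = 14.4 × 31.1 = 447.84 mm·m/s
Outflow: F_out = 9.62 × 14 = 134.68 mm·m/s
Steady-state rate R = (F_in − F_out)/L = (447.84 − 134.68) / 168000 m = 1.864e-03 mm/s.
R = 1.864e-03 × 3600 = 6.71 mm/hr.

R ≈ 6.71 mm/hr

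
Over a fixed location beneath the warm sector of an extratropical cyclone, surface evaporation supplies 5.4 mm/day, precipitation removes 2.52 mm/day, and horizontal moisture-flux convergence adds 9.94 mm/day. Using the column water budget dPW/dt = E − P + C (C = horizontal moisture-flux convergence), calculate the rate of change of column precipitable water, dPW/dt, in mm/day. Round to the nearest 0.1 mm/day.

dPW/dt = E − P + C = 5.4 − 2.52 + (9.94) = 12.8 mm/day.

dPW/dt ≈ 12.8 mm/day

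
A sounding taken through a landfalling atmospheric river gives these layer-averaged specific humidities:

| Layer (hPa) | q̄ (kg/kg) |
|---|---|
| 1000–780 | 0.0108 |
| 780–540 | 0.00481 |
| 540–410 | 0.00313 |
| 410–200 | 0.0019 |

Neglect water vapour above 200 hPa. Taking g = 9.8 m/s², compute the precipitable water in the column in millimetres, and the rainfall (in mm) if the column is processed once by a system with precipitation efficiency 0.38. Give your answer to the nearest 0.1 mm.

Precipitable water is the column-integrated vapour mass per unit area: PW = (1/g) Σ q̄ Δp, with q in kg/kg and Δp in Pa (1 kg/m² of water = 1 mm).
Layer 1000–780 hPa: Δp = 220 hPa = 22000 Pa, q̄ = 0.0108 kg/kg → 0.0108 × 22000 / 9.8 = 24.24 mm
Layer 780–540 hPa: Δp = 240 hPa = 24000 Pa, q̄ = 0.00481 kg/kg → 0.00481 × 24000 / 9.8 = 11.78 mm
Layer 540–410 hPa: Δp = 130 hPa = 13000 Pa, q̄ = 0.00313 kg/kg → 0.00313 × 13000 / 9.8 = 4.15 mm
Layer 410–200 hPa: Δp = 210 hPa = 21000 Pa, q̄ = 0.0019 kg/kg → 0.0019 × 21000 / 9.8 = 4.07 mm
PW = 24.24 + 11.78 + 4.15 + 4.07 = 44.24 ≈ 44.2 mm.
Rainfall = ε × PW = 0.38 × 44.2 = 16.8 mm.

PW ≈ 44.2 mm; rainfall ≈ 16.8 mm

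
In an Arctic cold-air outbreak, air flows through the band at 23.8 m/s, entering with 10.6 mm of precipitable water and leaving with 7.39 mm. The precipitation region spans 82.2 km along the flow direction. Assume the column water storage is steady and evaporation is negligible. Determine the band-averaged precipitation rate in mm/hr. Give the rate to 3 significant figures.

Column moisture flux per unit crosswind length is F = V × PW.
Inflow: F_in = 23.8 × 10.6 = 252.28 mm·m/s
Outflow: F_out = 23.8 × 7.39 = 175.882 mm·m/s
Steady-state rate R = (F_in − F_out)/L = (252.28 − 175.882) / 82200 m = 9.294e-04 mm/s.
R = 9.294e-04 × 3600 = 3.35 mm/hr.

R ≈ 3.35 mm/hr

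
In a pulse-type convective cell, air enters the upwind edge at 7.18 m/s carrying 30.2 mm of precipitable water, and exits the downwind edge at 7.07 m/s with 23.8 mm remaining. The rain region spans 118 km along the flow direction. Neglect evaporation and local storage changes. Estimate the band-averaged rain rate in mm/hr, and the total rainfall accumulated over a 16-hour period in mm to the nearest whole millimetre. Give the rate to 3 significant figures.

Column moisture flux per unit crosswind length is F = V × PW.
Inflow: F_in = 7.18 × 30.2 = 216.836 mm·m/s
Outflow: F_out = 7.07 × 23.8 = 168.266 mm·m/s
Steady-state rate R = (F_in − F_out)/L = (216.836 − 168.266) / 118000 m = 4.116e-04 mm/s.
R = 4.116e-04 × 3600 = 1.48 mm/hr.
Over 16 h: total = 1.48 × 16 = 23.68 ≈ 24 mm.

R ≈ 1.48 mm/hr; total ≈ 24 mm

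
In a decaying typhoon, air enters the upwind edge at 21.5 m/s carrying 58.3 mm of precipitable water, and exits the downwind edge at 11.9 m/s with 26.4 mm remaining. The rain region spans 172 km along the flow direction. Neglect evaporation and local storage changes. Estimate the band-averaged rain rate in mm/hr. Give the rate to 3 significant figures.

Column moisture flux per unit crosswind length is F = V × PW.
Inflow: F_in = 21.5 × 58.3 = 1253.45 mm·m/s
Outflow: F_out = 11.9 × 26.4 = 314.16 mm·m/s
Steady-state rate R = (F_in − F_out)/L = (1253.45 − 314.16) / 172000 m = 5.461e-03 mm/s.
R = 5.461e-03 × 3600 = 19.7 mm/hr.

R ≈ 19.7 mm/hr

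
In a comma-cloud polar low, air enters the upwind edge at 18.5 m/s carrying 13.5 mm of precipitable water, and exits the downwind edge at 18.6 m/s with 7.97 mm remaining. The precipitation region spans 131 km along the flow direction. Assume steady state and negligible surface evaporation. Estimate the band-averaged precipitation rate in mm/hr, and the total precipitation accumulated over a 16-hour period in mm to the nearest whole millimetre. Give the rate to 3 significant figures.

Column moisture flux per unit crosswind length is F = V × PW.
Inflow: F_in = 18.5 × 13.5 = 249.75 mm·m/s
Outflow: F_out = 18.6 × 7.97 = 148.242 mm·m/s
Steady-state rate R = (F_in − F_out)/L = (249.75 − 148.242) / 131000 m = 7.749e-04 mm/s.
R = 7.749e-04 × 3600 = 2.79 mm/hr.
Over 16 h: total = 2.79 × 16 = 44.64 ≈ 45 mm.

R ≈ 2.79 mm/hr; total ≈ 45 mm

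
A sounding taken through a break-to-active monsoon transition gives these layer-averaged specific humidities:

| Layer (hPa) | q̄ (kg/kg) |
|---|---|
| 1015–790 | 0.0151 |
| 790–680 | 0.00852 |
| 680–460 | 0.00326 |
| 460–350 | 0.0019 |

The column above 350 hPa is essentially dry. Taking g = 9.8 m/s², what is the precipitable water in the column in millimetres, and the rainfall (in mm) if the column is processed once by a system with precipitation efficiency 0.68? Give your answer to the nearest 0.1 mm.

Precipitable water is the column-integrated vapour mass per unit area: PW = (1/g) Σ q̄ Δp, with q in kg/kg and Δp in Pa (1 kg/m² of water = 1 mm).
Layer 1015–790 hPa: Δp = 225 hPa = 22500 Pa, q̄ = 0.0151 kg/kg → 0.0151 × 22500 / 9.8 = 34.67 mm
Layer 790–680 hPa: Δp = 110 hPa = 11000 Pa, q̄ = 0.00852 kg/kg → 0.00852 × 11000 / 9.8 = 9.56 mm
Layer 680–460 hPa: Δp = 220 hPa = 22000 Pa, q̄ = 0.00326 kg/kg → 0.00326 × 22000 / 9.8 = 7.32 mm
Layer 460–350 hPa: Δp = 110 hPa = 11000 Pa, q̄ = 0.0019 kg/kg → 0.0019 × 11000 / 9.8 = 2.13 mm
PW = 34.67 + 9.56 + 7.32 + 2.13 = 53.68 ≈ 53.7 mm.
Rainfall = ε × PW = 0.68 × 53.7 = 36.5 mm.

PW ≈ 53.7 mm; rainfall ≈ 36.5 mm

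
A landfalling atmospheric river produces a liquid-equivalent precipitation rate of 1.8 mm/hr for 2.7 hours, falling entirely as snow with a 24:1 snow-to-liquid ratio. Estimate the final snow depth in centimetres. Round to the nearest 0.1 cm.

snow depth ≈ 11.7 cm

Liquid-equivalent depth = 1.8 × 2.7 = 4.86 mm.
Snow depth = 4.86 mm × 24 = 116.64 mm = 11.7 cm.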